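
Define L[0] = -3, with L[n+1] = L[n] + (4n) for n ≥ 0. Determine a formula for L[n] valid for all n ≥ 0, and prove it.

Claim: L[n] = 2n^2 − 2n − 3.

Base case: L[0] = -3, and 2·0^2 − 2·0 − 3 = -3.
Assume L[j] = 2j^2 − 2j − 3.
Then L[j+1] = L[j] + (4j) = (2j^2 − 2j − 3) + (4j) = 2j^2 + 2j − 3,
and 2·(j+1)^2 − 2·(j+1) − 3 = 2j^2 + 2j − 3.
Hence L[n] = 2n^2 − 2n − 3 for every n ≥ 0, by induction.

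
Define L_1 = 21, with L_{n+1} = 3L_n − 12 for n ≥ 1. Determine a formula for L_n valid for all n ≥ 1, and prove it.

Claim: L_n = 5·3^n + 6.

Base case: L_1 = 21, and 5·3^1 + 6 = 15 + 6 = 21.
Assume L_r = 5·3^r + 6 for some r ≥ 1.
Then L_{r+1} = 3L_r − 12 = 3·(5·3^r + 6) − 12 = 15·3^r + 18 − 12 = 5·3^{r+1} + 6.
By induction, L_n = 5·3^n + 6 for all n ≥ 1.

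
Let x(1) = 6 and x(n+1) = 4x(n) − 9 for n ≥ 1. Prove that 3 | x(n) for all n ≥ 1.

Base case: x(1) = 6 = 3·2, so 3 | x(1).
Assume 3 | x(r), so x(r) = 3t for some integer t.
Then x(r+1) = 4x(r) − 9 = 4·(3t) − 9 = 3(4t − 3), so 3 | x(r+1).
So the property holds for r+1, and by induction 3 | x(n) for all n ≥ 1.

3 | x(n)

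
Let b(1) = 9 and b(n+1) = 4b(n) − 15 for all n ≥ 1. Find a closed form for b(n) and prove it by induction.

Claim: b(n) = 4^n + 5.

Base case: b(1) = 9, and 4^1 + 5 = 4 + 5 = 9.
Assume b(r) = 4^r + 5 for some r ≥ 1.
Then b(r+1) = 4b(r) − 15 = 4·(4^r + 5) − 15 = 4^{r+1} + 20 − 15 = 4^{r+1} + 5.
This completes the inductive step, so b(n) = 4^n + 5 for all n ≥ 1.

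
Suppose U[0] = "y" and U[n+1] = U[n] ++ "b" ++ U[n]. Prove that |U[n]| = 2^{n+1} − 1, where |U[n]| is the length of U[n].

Base case: |U[0]| = 1, and 2^{0+1} − 1 = 1.
Assume |U[j]| = 2^{j+1} − 1.
Then |U[j+1]| = |U[j]| + 1 + |U[j]| = 2|U[j]| + 1 = 2(2^{j+1} − 1) + 1 = 2^{j+2} − 2 + 1 = 2^{j+2} − 1.
By induction, |U[n]| = 2^{n+1} − 1 for all n ≥ 0.

|U[n]| = 2^{n+1} − 1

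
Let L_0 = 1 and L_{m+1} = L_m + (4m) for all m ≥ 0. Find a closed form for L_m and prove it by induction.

Claim: L_m = 2m^2 − 2m + 1.

Base case: L_0 = 1, and 2·0^2 − 2·0 + 1 = 1.
Assume L_j = 2j^2 − 2j + 1.
Then L_{j+1} = L_j + (4j) = (2j^2 − 2j + 1) + (4j) = 2j^2 + 2j + 1,
and 2·(j+1)^2 − 2·(j+1) + 1 = 2j^2 + 2j + 1.
This completes the inductive step, so L_m = 2m^2 − 2m + 1 for all m ≥ 0.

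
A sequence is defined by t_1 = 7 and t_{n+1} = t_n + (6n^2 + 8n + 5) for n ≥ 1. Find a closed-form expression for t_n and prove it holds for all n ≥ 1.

Claim: t_n = 2n^3 + n^2 + 2n + 2.

Base case: t_1 = 7, and 2·1^3 + 1^2 + 2·1 + 2 = 7.
Assume t_k = 2k^3 + k^2 + 2k + 2.
Then t_{k+1} = t_k + (6k^2 + 8k + 5) = (2k^3 + k^2 + 2k + 2) + (6k^2 + 8k + 5) = 2k^3 + 7k^2 + 10k + 7,
and 2·(k+1)^3 + (k+1)^2 + 2·(k+1) + 2 = 2k^3 + 7k^2 + 10k + 7.
Hence t_n = 2n^3 + n^2 + 2n + 2 for every n ≥ 1, by induction.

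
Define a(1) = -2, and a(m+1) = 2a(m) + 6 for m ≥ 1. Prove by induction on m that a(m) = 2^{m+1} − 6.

Base case: a(1) = -2, and 2^{1+1} − 6 = 4 − 6 = -2.
Assume a(j) = 2^{j+1} − 6 for some j ≥ 1.
Then a(j+1) = 2a(j) + 6 = 2·(2^{j+1} − 6) + 6 = 2^{j+2} − 12 + 6 = 2^{j+2} − 6.
So the formula holds for j+1, and by induction a(m) = 2^{m+1} − 6 for all m ≥ 1.

a(m) = 2^{m+1} − 6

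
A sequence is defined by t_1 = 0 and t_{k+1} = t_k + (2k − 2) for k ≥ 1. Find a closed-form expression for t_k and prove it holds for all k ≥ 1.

Claim: t_k = k^2 − 3k + 2.

Base case: t_1 = 0, and 1^2 − 3·1 + 2 = 0.
Assume t_m = m^2 − 3m + 2.
Then t_{m+1} = t_m + (2m − 2) = (m^2 − 3m + 2) + (2m − 2) = m^2 − m,
and (m+1)^2 − 3·(m+1) + 2 = m^2 − m.
By induction, t_k = k^2 − 3k + 2 for all k ≥ 1.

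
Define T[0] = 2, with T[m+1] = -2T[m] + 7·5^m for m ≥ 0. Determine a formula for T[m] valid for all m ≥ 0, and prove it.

Claim: T[m] = (-2)^m + 5^m.

Base case: T[0] = 2, and (-2)^0 + 5^0 = 1 + 1 = 2.
Assume T[r] = (-2)^r + 5^r for some r ≥ 0.
Then T[r+1] = -2T[r] + 7·5^r = -2·((-2)^r + 5^r) + 7·5^r = (-2)^{r+1} − 2·5^r + 7·5^r = (-2)^{r+1} + 5·5^r = (-2)^{r+1} + 5^{r+1}.
So the formula holds for r+1, and by induction T[m] = (-2)^m + 5^m for all m ≥ 0.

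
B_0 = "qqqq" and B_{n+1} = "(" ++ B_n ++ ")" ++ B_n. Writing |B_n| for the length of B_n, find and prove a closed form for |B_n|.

Claim: |B_n| = 6·2^n − 2.

Base case: |B_0| = 4, and 6·2^0 − 2 = 4.
Assume |B_m| = 6·2^m − 2.
Then |B_{m+1}| = 1 + |B_m| + 1 + |B_m| = 2|B_m| + 2 = 2(6·2^m − 2) + 2 = 6·2^{m+1} − 4 + 2 = 6·2^{m+1} − 2.
By induction, |B_n| = 6·2^n − 2 for all n ≥ 0.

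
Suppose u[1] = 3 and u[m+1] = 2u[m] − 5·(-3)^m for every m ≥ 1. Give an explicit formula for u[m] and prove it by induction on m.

Claim: u[m] = 3·2^m + (-3)^m.

Base case: u[1] = 3, and 3·2^1 + (-3)^1 = 6 − 3 = 3.
Assume u[r] = 3·2^r + (-3)^r for some r ≥ 1.
Then u[r+1] = 2u[r] − 5·(-3)^r = 2·(3·2^r + (-3)^r) − 5·(-3)^r = 3·2^{r+1} + 2·(-3)^r − 5·(-3)^r = 3·2^{r+1} − 3·(-3)^r = 3·2^{r+1} + (-3)^{r+1}.
By induction, u[m] = 3·2^m + (-3)^m for all m ≥ 1.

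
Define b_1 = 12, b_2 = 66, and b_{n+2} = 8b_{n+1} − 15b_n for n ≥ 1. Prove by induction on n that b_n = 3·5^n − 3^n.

Base cases: b_1 = 12 and 3·5^1 − 3^1 = 12; b_2 = 66 and 3·5^2 − 3^2 = 66.
Assume b_j = 3·5^j − 3^j for all 1 ≤ j ≤ k, where k ≥ 2.
Then b_{k+1} = 8b_k − 15b_{k−1} = 8·(3·5^k − 3^k) − 15·(3·5^{k−1} − 3^{k−1}) = 3·(8·5 − 15)5^{k−1} − (8·3 − 15)3^{k−1} = 75·5^{k−1} − 9·3^{k−1} = 3·5^{k+1} − 3^{k+1}.
By strong induction, b_n = 3·5^n − 3^n for all n ≥ 1.

b_n = 3·5^n − 3^n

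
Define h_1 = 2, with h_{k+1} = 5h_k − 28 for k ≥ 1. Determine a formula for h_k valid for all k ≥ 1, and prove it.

Claim: h_k = -5^k + 7.

Base case: h_1 = 2, and -5^1 + 7 = -5 + 7 = 2.
Assume h_m = -5^m + 7 for some m ≥ 1.
Then h_{m+1} = 5h_m − 28 = 5·(-5^m + 7) − 28 = -5^{m+1} + 35 − 28 = -5^{m+1} + 7.
So the formula holds for m+1, and by induction h_k = -5^k + 7 for all k ≥ 1.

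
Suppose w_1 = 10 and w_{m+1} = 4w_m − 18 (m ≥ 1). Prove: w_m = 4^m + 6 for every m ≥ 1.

Base case: w_1 = 10, and 4^1 + 6 = 4 + 6 = 10.
Assume w_r = 4^r + 6 for some r ≥ 1.
Then w_{r+1} = 4w_r − 18 = 4·(4^r + 6) − 18 = 4^{r+1} + 24 − 18 = 4^{r+1} + 6.
By induction, w_m = 4^m + 6 for all m ≥ 1.

w_m = 4^m + 6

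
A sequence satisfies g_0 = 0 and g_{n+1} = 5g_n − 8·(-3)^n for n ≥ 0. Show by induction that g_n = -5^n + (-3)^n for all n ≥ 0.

Base case: g_0 = 0, and -5^0 + (-3)^0 = -1 + 1 = 0.
Assume g_r = -5^r + (-3)^r for some r ≥ 0.
Then g_{r+1} = 5g_r − 8·(-3)^r = 5·(-5^r + (-3)^r) − 8·(-3)^r = -5^{r+1} + 5·(-3)^r − 8·(-3)^r = -5^{r+1} − 3·(-3)^r = -5^{r+1} + (-3)^{r+1}.
Hence g_n = -5^n + (-3)^n for every n ≥ 0, by induction.

g_n = -5^n + (-3)^n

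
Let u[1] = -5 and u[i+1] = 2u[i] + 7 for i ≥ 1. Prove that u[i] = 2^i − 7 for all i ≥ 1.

Base case: u[1] = -5, and 2^1 − 7 = 2 − 7 = -5.
Assume u[k] = 2^k − 7 for some k ≥ 1.
Then u[k+1] = 2u[k] + 7 = 2·(2^k − 7) + 7 = 2^{k+1} − 14 + 7 = 2^{k+1} − 7.
By induction, u[i] = 2^i − 7 for all i ≥ 1.

u[i] = 2^i − 7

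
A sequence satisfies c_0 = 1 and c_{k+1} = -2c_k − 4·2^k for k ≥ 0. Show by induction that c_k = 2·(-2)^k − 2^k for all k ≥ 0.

Base case: c_0 = 1, and 2·(-2)^0 − 2^0 = 2 − 1 = 1.
Assume c_j = 2·(-2)^j − 2^j for some j ≥ 0.
Then c_{j+1} = -2c_j − 4·2^j = -2·(2·(-2)^j − 2^j) − 4·2^j = 2·(-2)^{j+1} + 2·2^j − 4·2^j = 2·(-2)^{j+1} − 2·2^j = 2·(-2)^{j+1} − 2^{j+1}.
Hence c_k = 2·(-2)^k − 2^k for every k ≥ 0, by induction.

c_k = 2·(-2)^k − 2^k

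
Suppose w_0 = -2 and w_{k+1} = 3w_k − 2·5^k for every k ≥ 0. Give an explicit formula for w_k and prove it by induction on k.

Claim: w_k = -3^k − 5^k.

Base case: w_0 = -2, and -3^0 − 5^0 = -1 − 1 = -2.
Assume w_m = -3^m − 5^m for some m ≥ 0.
Then w_{m+1} = 3w_m − 2·5^m = 3·(-3^m − 5^m) − 2·5^m = -3^{m+1} − 3·5^m − 2·5^m = -3^{m+1} − 5·5^m = -3^{m+1} − 5^{m+1}.
Hence w_k = -3^k − 5^k for every k ≥ 0, by induction.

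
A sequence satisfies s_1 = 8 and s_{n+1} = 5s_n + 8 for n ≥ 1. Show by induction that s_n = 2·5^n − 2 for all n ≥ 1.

Base case: s_1 = 8, and 2·5^1 − 2 = 10 − 2 = 8.
Assume s_k = 2·5^k − 2 for some k ≥ 1.
Then s_{k+1} = 5s_k + 8 = 5·(2·5^k − 2) + 8 = 10·5^k − 10 + 8 = 2·5^{k+1} − 2.
Hence s_n = 2·5^n − 2 for every n ≥ 1, by induction.

s_n = 2·5^n − 2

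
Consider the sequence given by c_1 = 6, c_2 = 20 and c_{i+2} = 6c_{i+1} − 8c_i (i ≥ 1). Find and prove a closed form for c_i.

Claim: c_i = 2^i + 4^i.

Base cases: c_1 = 6 and 2^1 + 4^1 = 6; c_2 = 20 and 2^2 + 4^2 = 20.
Assume c_j = 2^j + 4^j for all 1 ≤ j ≤ k, where k ≥ 2.
Then c_{k+1} = 6c_k − 8c_{k−1} = 6·(2^k + 4^k) − 8·(2^{k−1} + 4^{k−1}) = (6·2 − 8)2^{k−1} + (6·4 − 8)4^{k−1} = 4·2^{k−1} + 16·4^{k−1} = 2^{k+1} + 4^{k+1}.
Hence c_i = 2^i + 4^i for every i ≥ 1, by strong induction.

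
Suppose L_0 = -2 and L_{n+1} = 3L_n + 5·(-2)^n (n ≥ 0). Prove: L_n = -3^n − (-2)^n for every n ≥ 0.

Base case: L_0 = -2, and -3^0 − (-2)^0 = -1 − 1 = -2.
Assume L_k = -3^k − (-2)^k for some k ≥ 0.
Then L_{k+1} = 3L_k + 5·(-2)^k = 3·(-3^k − (-2)^k) + 5·(-2)^k = -3^{k+1} − 3·(-2)^k + 5·(-2)^k = -3^{k+1} + 2·(-2)^k = -3^{k+1} − (-2)^{k+1}.
This completes the inductive step, so L_n = -3^n − (-2)^n for all n ≥ 0.

L_n = -3^n − (-2)^n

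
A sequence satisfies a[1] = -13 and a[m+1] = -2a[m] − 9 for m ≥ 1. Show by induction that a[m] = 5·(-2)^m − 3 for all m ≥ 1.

Base case: a[1] = -13, and 5·(-2)^1 − 3 = -10 − 3 = -13.
Assume a[j] = 5·(-2)^j − 3 for some j ≥ 1.
Then a[j+1] = -2a[j] − 9 = -2·(5·(-2)^j − 3) − 9 = -10·(-2)^j + 6 − 9 = 5·(-2)^{j+1} − 3.
This completes the inductive step, so a[m] = 5·(-2)^m − 3 for all m ≥ 1.

a[m] = 5·(-2)^m − 3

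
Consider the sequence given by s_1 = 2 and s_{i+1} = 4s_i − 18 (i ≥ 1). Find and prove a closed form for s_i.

Claim: s_i = -4^i + 6.

Base case: s_1 = 2, and -4^1 + 6 = -4 + 6 = 2.
Assume s_r = -4^r + 6 for some r ≥ 1.
Then s_{r+1} = 4s_r − 18 = 4·(-4^r + 6) − 18 = -4^{r+1} + 24 − 18 = -4^{r+1} + 6.
So the formula holds for r+1, and by induction s_i = -4^i + 6 for all i ≥ 1.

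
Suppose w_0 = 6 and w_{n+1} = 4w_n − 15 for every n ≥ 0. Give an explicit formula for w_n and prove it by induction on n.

Claim: w_n = 4^n + 5.

Base case: w_0 = 6, and 4^0 + 5 = 1 + 5 = 6.
Assume w_j = 4^j + 5 for some j ≥ 0.
Then w_{j+1} = 4w_j − 15 = 4·(4^j + 5) − 15 = 4^{j+1} + 20 − 15 = 4^{j+1} + 5.
This completes the inductive step, so w_n = 4^n + 5 for all n ≥ 0.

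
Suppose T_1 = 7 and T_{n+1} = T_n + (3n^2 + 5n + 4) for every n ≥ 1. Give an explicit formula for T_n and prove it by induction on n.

Claim: T_n = n^3 + n^2 + 2n + 3.

Base case: T_1 = 7, and 1^3 + 1^2 + 2·1 + 3 = 7.
Assume T_r = r^3 + r^2 + 2r + 3.
Then T_{r+1} = T_r + (3r^2 + 5r + 4) = (r^3 + r^2 + 2r + 3) + (3r^2 + 5r + 4) = r^3 + 4r^2 + 7r + 7,
and (r+1)^3 + (r+1)^2 + 2·(r+1) + 3 = r^3 + 4r^2 + 7r + 7.
Hence T_n = n^3 + n^2 + 2n + 3 for every n ≥ 1, by induction.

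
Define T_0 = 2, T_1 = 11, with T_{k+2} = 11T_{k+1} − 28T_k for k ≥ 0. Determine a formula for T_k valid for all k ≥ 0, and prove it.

Claim: T_k = 7^k + 4^k.

Base cases: T_0 = 2 and 7^0 + 4^0 = 2; T_1 = 11 and 7^1 + 4^1 = 11.
Assume T_j = 7^j + 4^j for all 0 ≤ j ≤ r, where r ≥ 1.
Then T_{r+1} = 11T_r − 28T_{r−1} = 11·(7^r + 4^r) − 28·(7^{r−1} + 4^{r−1}) = (11·7 − 28)7^{r−1} + (11·4 − 28)4^{r−1} = 49·7^{r−1} + 16·4^{r−1} = 7^{r+1} + 4^{r+1}.
So the formula holds for r+1, and by strong induction T_k = 7^k + 4^k for all k ≥ 0.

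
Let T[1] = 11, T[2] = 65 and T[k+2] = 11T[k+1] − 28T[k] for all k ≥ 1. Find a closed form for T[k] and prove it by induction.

Claim: T[k] = 7^k + 4^k.

Base cases: T[1] = 11 and 7^1 + 4^1 = 11; T[2] = 65 and 7^2 + 4^2 = 65.
Assume T[j] = 7^j + 4^j for all 1 ≤ j ≤ m, where m ≥ 2.
Then T[m+1] = 11T[m] − 28T[m−1] = 11·(7^m + 4^m) − 28·(7^{m−1} + 4^{m−1}) = (11·7 − 28)7^{m−1} + (11·4 − 28)4^{m−1} = 49·7^{m−1} + 16·4^{m−1} = 7^{m+1} + 4^{m+1}.
This completes the inductive step, so T[k] = 7^k + 4^k for all k ≥ 1.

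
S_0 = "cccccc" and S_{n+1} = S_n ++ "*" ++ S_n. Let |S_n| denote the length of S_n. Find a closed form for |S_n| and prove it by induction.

Claim: |S_n| = 7·2^n − 1.

Base case: |S_0| = 6, and 7·2^0 − 1 = 6.
Assume |S_k| = 7·2^k − 1.
Then |S_{k+1}| = |S_k| + 1 + |S_k| = 2|S_k| + 1 = 2(7·2^k − 1) + 1 = 7·2^{k+1} − 2 + 1 = 7·2^{k+1} − 1.
So the formula holds for k+1, and by induction |S_n| = 7·2^n − 1 for all n ≥ 0.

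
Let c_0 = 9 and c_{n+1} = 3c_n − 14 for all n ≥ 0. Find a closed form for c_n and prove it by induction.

Claim: c_n = 2·3^n + 7.

Base case: c_0 = 9, and 2·3^0 + 7 = 2 + 7 = 9.
Assume c_r = 2·3^r + 7 for some r ≥ 0.
Then c_{r+1} = 3c_r − 14 = 3·(2·3^r + 7) − 14 = 6·3^r + 21 − 14 = 2·3^{r+1} + 7.
By induction, c_n = 2·3^n + 7 for all n ≥ 0.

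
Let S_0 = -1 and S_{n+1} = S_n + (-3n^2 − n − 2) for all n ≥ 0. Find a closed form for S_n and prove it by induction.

Claim: S_n = -n^3 + n^2 − 2n − 1.

Base case: S_0 = -1, and -0^3 + 0^2 − 2·0 − 1 = -1.
Assume S_r = -r^3 + r^2 − 2r − 1.
Then S_{r+1} = S_r + (-3r^2 − r − 2) = (-r^3 + r^2 − 2r − 1) + (-3r^2 − r − 2) = -r^3 − 2r^2 − 3r − 3,
and -(r+1)^3 + (r+1)^2 − 2·(r+1) − 1 = -r^3 − 2r^2 − 3r − 3.
By induction, S_n = -n^3 + n^2 − 2n − 1 for all n ≥ 0.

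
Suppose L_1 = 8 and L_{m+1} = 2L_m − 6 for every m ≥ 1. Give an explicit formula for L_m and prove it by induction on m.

Claim: L_m = 2^m + 6.

Base case: L_1 = 8, and 2^1 + 6 = 2 + 6 = 8.
Assume L_k = 2^k + 6 for some k ≥ 1.
Then L_{k+1} = 2L_k − 6 = 2·(2^k + 6) − 6 = 2^{k+1} + 12 − 6 = 2^{k+1} + 6.
Hence L_m = 2^m + 6 for every m ≥ 1, by induction.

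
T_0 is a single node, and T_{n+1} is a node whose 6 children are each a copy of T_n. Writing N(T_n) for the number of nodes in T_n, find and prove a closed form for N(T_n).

Claim: N(T_n) = (6^{n+1} − 1)/5.

Base case: N(T_0) = 1, and (6^{0+1} − 1)/5 = 1.
Assume N(T_j) = (6^{j+1} − 1)/5.
Then N(T_{j+1}) = 1 + 6N(T_j) = 1 + 6·(6^{j+1} − 1)/5 = 1 + (6^{j+2} − 6)/5 = (5 + 6^{j+2} − 6)/5 = (6^{j+2} − 1)/5.
By induction, N(T_n) = (6^{n+1} − 1)/5 for all n ≥ 0.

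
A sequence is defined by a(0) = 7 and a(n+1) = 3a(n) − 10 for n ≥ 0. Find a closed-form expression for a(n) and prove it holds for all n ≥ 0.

Claim: a(n) = 2·3^n + 5.

Base case: a(0) = 7, and 2·3^0 + 5 = 2 + 5 = 7.
Assume a(j) = 2·3^j + 5 for some j ≥ 0.
Then a(j+1) = 3a(j) − 10 = 3·(2·3^j + 5) − 10 = 6·3^j + 15 − 10 = 2·3^{j+1} + 5.
So the formula holds for j+1, and by induction a(n) = 2·3^n + 5 for all n ≥ 0.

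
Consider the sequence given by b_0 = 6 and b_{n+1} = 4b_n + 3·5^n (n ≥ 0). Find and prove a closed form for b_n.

Claim: b_n = 3·4^n + 3·5^n.

Base case: b_0 = 6, and 3·4^0 + 3·5^0 = 3 + 3 = 6.
Assume b_j = 3·4^j + 3·5^j for some j ≥ 0.
Then b_{j+1} = 4b_j + 3·5^j = 4·(3·4^j + 3·5^j) + 3·5^j = 3·4^{j+1} + 12·5^j + 3·5^j = 3·4^{j+1} + 15·5^j = 3·4^{j+1} + 3·5^{j+1}.
So the formula holds for j+1, and by induction b_n = 3·4^n + 3·5^n for all n ≥ 0.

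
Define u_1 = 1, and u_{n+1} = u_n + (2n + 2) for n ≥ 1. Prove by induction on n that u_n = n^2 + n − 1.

Base case: u_1 = 1, and 1^2 + 1 − 1 = 1.
Assume u_r = r^2 + r − 1.
Then u_{r+1} = u_r + (2r + 2) = (r^2 + r − 1) + (2r + 2) = r^2 + 3r + 1,
and (r+1)^2 + (r+1) − 1 = r^2 + 3r + 1.
By induction, u_n = n^2 + n − 1 for all n ≥ 1.

u_n = n^2 + n − 1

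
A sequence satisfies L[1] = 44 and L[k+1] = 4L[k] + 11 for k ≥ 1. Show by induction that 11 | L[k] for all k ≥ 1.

Base case: L[1] = 44 = 11·4, so 11 | L[1].
Assume 11 | L[j], so L[j] = 11t for some integer t.
Then L[j+1] = 4L[j] + 11 = 4·(11t) + 11 = 11(4t + 1), so 11 | L[j+1].
By induction, 11 | L[k] for all k ≥ 1.

11 | L[k]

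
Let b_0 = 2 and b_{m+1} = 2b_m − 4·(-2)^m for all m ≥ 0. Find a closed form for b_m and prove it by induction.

Claim: b_m = 2^m + (-2)^m.

Base case: b_0 = 2, and 2^0 + (-2)^0 = 1 + 1 = 2.
Assume b_k = 2^k + (-2)^k for some k ≥ 0.
Then b_{k+1} = 2b_k − 4·(-2)^k = 2·(2^k + (-2)^k) − 4·(-2)^k = 2^{k+1} + 2·(-2)^k − 4·(-2)^k = 2^{k+1} − 2·(-2)^k = 2^{k+1} + (-2)^{k+1}.
So the formula holds for k+1, and by induction b_m = 2^m + (-2)^m for all m ≥ 0.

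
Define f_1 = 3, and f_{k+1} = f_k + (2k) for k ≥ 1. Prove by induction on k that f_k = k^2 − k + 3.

Base case: f_1 = 3, and 1^2 − 1 + 3 = 3.
Assume f_r = r^2 − r + 3.
Then f_{r+1} = f_r + (2r) = (r^2 − r + 3) + (2r) = r^2 + r + 3,
and (r+1)^2 − (r+1) + 3 = r^2 + r + 3.
Hence f_k = k^2 − k + 3 for every k ≥ 1, by induction.

f_k = k^2 − k + 3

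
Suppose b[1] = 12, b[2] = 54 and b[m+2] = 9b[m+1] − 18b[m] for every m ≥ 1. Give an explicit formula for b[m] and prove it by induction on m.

Claim: b[m] = 6^m + 2·3^m.

Base cases: b[1] = 12 and 6^1 + 2·3^1 = 12; b[2] = 54 and 6^2 + 2·3^2 = 54.
Assume b[i] = 6^i + 2·3^i for all 1 ≤ i ≤ j, where j ≥ 2.
Then b[j+1] = 9b[j] − 18b[j−1] = 9·(6^j + 2·3^j) − 18·(6^{j−1} + 2·3^{j−1}) = (9·6 − 18)6^{j−1} + 2·(9·3 − 18)3^{j−1} = 36·6^{j−1} + 18·3^{j−1} = 6^{j+1} + 2·3^{j+1}.
Hence b[m] = 6^m + 2·3^m for every m ≥ 1, by strong induction.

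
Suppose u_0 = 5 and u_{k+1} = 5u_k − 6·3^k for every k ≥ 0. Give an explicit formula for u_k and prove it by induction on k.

Claim: u_k = 2·5^k + 3·3^k.

Base case: u_0 = 5, and 2·5^0 + 3·3^0 = 2 + 3 = 5.
Assume u_j = 2·5^j + 3·3^j for some j ≥ 0.
Then u_{j+1} = 5u_j − 6·3^j = 5·(2·5^j + 3·3^j) − 6·3^j = 2·5^{j+1} + 15·3^j − 6·3^j = 2·5^{j+1} + 9·3^j = 2·5^{j+1} + 3·3^{j+1}.
This completes the inductive step, so u_k = 2·5^k + 3·3^k for all k ≥ 0.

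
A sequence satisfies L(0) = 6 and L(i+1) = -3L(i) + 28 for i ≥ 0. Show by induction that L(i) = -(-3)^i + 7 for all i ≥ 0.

Base case: L(0) = 6, and -(-3)^0 + 7 = -1 + 7 = 6.
Assume L(m) = -(-3)^m + 7 for some m ≥ 0.
Then L(m+1) = -3L(m) + 28 = -3·(-(-3)^m + 7) + 28 = 3·(-3)^m − 21 + 28 = -(-3)^{m+1} + 7.
This completes the inductive step, so L(i) = -(-3)^i + 7 for all i ≥ 0.

L(i) = -(-3)^i + 7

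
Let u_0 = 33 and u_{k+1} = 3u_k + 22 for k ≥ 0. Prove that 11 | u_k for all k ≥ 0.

Base case: u_0 = 33 = 11·3, so 11 | u_0.
Assume 11 | u_m, so u_m = 11t for some integer t.
Then u_{m+1} = 3u_m + 22 = 3·(11t) + 22 = 11(3t + 2), so 11 | u_{m+1}.
Hence 11 | u_k for every k ≥ 0, by induction.

11 | u_k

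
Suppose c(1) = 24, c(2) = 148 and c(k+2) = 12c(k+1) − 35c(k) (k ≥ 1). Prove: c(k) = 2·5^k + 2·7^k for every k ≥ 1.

Base cases: c(1) = 24 and 2·5^1 + 2·7^1 = 24; c(2) = 148 and 2·5^2 + 2·7^2 = 148.
Assume c(i) = 2·5^i + 2·7^i for all 1 ≤ i ≤ j, where j ≥ 2.
Then c(j+1) = 12c(j) − 35c(j−1) = 12·(2·5^j + 2·7^j) − 35·(2·5^{j−1} + 2·7^{j−1}) = 2·(12·5 − 35)5^{j−1} + 2·(12·7 − 35)7^{j−1} = 50·5^{j−1} + 98·7^{j−1} = 2·5^{j+1} + 2·7^{j+1}.
Hence c(k) = 2·5^k + 2·7^k for every k ≥ 1, by strong induction.

c(k) = 2·5^k + 2·7^k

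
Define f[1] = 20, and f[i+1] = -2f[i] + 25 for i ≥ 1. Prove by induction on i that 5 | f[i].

Base case: f[1] = 20 = 5·4, so 5 | f[1].
Assume 5 | f[k], so f[k] = 5t for some integer t.
Then f[k+1] = -2f[k] + 25 = -2·(5t) + 25 = 5(-2t + 5), so 5 | f[k+1].
So the property holds for k+1, and by induction 5 | f[i] for all i ≥ 1.

5 | f[i]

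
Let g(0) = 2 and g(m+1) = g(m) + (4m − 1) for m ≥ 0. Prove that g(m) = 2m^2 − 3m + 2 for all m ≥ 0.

Base case: g(0) = 2, and 2·0^2 − 3·0 + 2 = 2.
Assume g(j) = 2j^2 − 3j + 2.
Then g(j+1) = g(j) + (4j − 1) = (2j^2 − 3j + 2) + (4j − 1) = 2j^2 + j + 1,
and 2·(j+1)^2 − 3·(j+1) + 2 = 2j^2 + j + 1.
By induction, g(m) = 2m^2 − 3m + 2 for all m ≥ 0.

g(m) = 2m^2 − 3m + 2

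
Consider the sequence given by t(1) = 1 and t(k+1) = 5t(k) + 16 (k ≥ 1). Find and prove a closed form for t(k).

Claim: t(k) = 5^k − 4.

Base case: t(1) = 1, and 5^1 − 4 = 5 − 4 = 1.
Assume t(m) = 5^m − 4 for some m ≥ 1.
Then t(m+1) = 5t(m) + 16 = 5·(5^m − 4) + 16 = 5^{m+1} − 20 + 16 = 5^{m+1} − 4.
By induction, t(k) = 5^k − 4 for all k ≥ 1.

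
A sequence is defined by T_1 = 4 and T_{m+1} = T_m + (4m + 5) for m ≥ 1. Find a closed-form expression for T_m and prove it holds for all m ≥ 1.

Claim: T_m = 2m^2 + 3m − 1.

Base case: T_1 = 4, and 2·1^2 + 3·1 − 1 = 4.
Assume T_r = 2r^2 + 3r − 1.
Then T_{r+1} = T_r + (4r + 5) = (2r^2 + 3r − 1) + (4r + 5) = 2r^2 + 7r + 4,
and 2·(r+1)^2 + 3·(r+1) − 1 = 2r^2 + 7r + 4.
This completes the inductive step, so T_m = 2m^2 + 3m − 1 for all m ≥ 1.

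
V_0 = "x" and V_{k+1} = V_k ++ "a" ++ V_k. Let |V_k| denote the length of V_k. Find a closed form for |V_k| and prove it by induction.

Claim: |V_k| = 2^{k+1} − 1.

Base case: |V_0| = 1, and 2^{0+1} − 1 = 1.
Assume |V_j| = 2^{j+1} − 1.
Then |V_{j+1}| = |V_j| + 1 + |V_j| = 2|V_j| + 1 = 2(2^{j+1} − 1) + 1 = 2^{j+2} − 2 + 1 = 2^{j+2} − 1.
By induction, |V_k| = 2^{k+1} − 1 for all k ≥ 0.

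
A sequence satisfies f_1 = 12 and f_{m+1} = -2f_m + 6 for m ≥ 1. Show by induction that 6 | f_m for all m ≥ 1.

Base case: f_1 = 12 = 6·2, so 6 | f_1.
Assume 6 | f_j, so f_j = 6t for some integer t.
Then f_{j+1} = -2f_j + 6 = -2·(6t) + 6 = 6(-2t + 1), so 6 | f_{j+1}.
This completes the inductive step, so 6 | f_m for all m ≥ 1.

6 | f_m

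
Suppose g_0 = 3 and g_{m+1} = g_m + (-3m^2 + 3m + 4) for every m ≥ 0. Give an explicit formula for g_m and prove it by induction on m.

Claim: g_m = -m^3 + 3m^2 + 2m + 3.

Base case: g_0 = 3, and -0^3 + 3·0^2 + 2·0 + 3 = 3.
Assume g_j = -j^3 + 3j^2 + 2j + 3.
Then g_{j+1} = g_j + (-3j^2 + 3j + 4) = (-j^3 + 3j^2 + 2j + 3) + (-3j^2 + 3j + 4) = -j^3 + 5j + 7,
and -(j+1)^3 + 3·(j+1)^2 + 2·(j+1) + 3 = -j^3 + 5j + 7.
Hence g_m = -m^3 + 3m^2 + 2m + 3 for every m ≥ 0, by induction.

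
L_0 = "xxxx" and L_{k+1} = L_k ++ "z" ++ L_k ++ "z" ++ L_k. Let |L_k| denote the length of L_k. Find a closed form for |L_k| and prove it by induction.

Claim: |L_k| = 5·3^k − 1.

Base case: |L_0| = 4, and 5·3^0 − 1 = 4.
Assume |L_m| = 5·3^m − 1.
Then |L_{m+1}| = 3|L_m| + 2 = 3(5·3^m − 1) + 2 = 5·3^{m+1} − 3 + 2 = 5·3^{m+1} − 1.
So the formula holds for m+1, and by induction |L_k| = 5·3^k − 1 for all k ≥ 0.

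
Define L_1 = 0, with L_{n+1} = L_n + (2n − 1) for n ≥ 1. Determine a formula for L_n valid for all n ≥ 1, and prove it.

Claim: L_n = n^2 − 2n + 1.

Base case: L_1 = 0, and 1^2 − 2·1 + 1 = 0.
Assume L_r = r^2 − 2r + 1.
Then L_{r+1} = L_r + (2r − 1) = (r^2 − 2r + 1) + (2r − 1) = r^2,
and (r+1)^2 − 2·(r+1) + 1 = r^2.
By induction, L_n = n^2 − 2n + 1 for all n ≥ 1.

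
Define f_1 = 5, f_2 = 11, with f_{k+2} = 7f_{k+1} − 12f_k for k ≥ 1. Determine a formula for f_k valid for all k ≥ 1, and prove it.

Claim: f_k = 3·3^k − 4^k.

Base cases: f_1 = 5 and 3·3^1 − 4^1 = 5; f_2 = 11 and 3·3^2 − 4^2 = 11.
Assume f_j = 3·3^j − 4^j for all 1 ≤ j ≤ m, where m ≥ 2.
Then f_{m+1} = 7f_m − 12f_{m−1} = 7·(3·3^m − 4^m) − 12·(3·3^{m−1} − 4^{m−1}) = 3·(7·3 − 12)3^{m−1} − (7·4 − 12)4^{m−1} = 27·3^{m−1} − 16·4^{m−1} = 3·3^{m+1} − 4^{m+1}.
So the formula holds for m+1, and by strong induction f_k = 3·3^k − 4^k for all k ≥ 1.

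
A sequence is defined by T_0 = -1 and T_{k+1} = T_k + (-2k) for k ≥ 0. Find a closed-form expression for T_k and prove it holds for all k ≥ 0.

Claim: T_k = -k^2 + k − 1.

Base case: T_0 = -1, and -0^2 + 0 − 1 = -1.
Assume T_m = -m^2 + m − 1.
Then T_{m+1} = T_m + (-2m) = (-m^2 + m − 1) + (-2m) = -m^2 − m − 1,
and -(m+1)^2 + (m+1) − 1 = -m^2 − m − 1.
Hence T_k = -k^2 + k − 1 for every k ≥ 0, by induction.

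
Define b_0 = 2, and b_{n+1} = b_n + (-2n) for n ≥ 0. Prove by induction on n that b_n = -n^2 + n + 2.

Base case: b_0 = 2, and -0^2 + 0 + 2 = 2.
Assume b_j = -j^2 + j + 2.
Then b_{j+1} = b_j + (-2j) = (-j^2 + j + 2) + (-2j) = -j^2 − j + 2,
and -(j+1)^2 + (j+1) + 2 = -j^2 − j + 2.
By induction, b_n = -n^2 + n + 2 for all n ≥ 0.

b_n = -n^2 + n + 2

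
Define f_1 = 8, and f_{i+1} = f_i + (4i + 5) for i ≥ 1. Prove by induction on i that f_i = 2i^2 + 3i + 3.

Base case: f_1 = 8, and 2·1^2 + 3·1 + 3 = 8.
Assume f_r = 2r^2 + 3r + 3.
Then f_{r+1} = f_r + (4r + 5) = (2r^2 + 3r + 3) + (4r + 5) = 2r^2 + 7r + 8,
and 2·(r+1)^2 + 3·(r+1) + 3 = 2r^2 + 7r + 8.
This completes the inductive step, so f_i = 2i^2 + 3i + 3 for all i ≥ 1.

f_i = 2i^2 + 3i + 3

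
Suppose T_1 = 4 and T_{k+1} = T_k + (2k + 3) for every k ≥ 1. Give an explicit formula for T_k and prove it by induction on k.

Claim: T_k = k^2 + 2k + 1.

Base case: T_1 = 4, and 1^2 + 2·1 + 1 = 4.
Assume T_m = m^2 + 2m + 1.
Then T_{m+1} = T_m + (2m + 3) = (m^2 + 2m + 1) + (2m + 3) = m^2 + 4m + 4,
and (m+1)^2 + 2·(m+1) + 1 = m^2 + 4m + 4.
By induction, T_k = k^2 + 2k + 1 for all k ≥ 1.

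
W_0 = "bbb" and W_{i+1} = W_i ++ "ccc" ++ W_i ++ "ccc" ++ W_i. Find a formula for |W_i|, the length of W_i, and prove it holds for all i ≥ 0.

Claim: |W_i| = 6·3^i − 3.

Base case: |W_0| = 3, and 6·3^0 − 3 = 3.
Assume |W_k| = 6·3^k − 3.
Then |W_{k+1}| = 3|W_k| + 6 = 3(6·3^k − 3) + 6 = 6·3^{k+1} − 9 + 6 = 6·3^{k+1} − 3.
So the formula holds for k+1, and by induction |W_i| = 6·3^i − 3 for all i ≥ 0.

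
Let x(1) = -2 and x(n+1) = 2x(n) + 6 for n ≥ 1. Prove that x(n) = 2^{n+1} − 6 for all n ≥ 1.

Base case: x(1) = -2, and 2^{1+1} − 6 = 4 − 6 = -2.
Assume x(j) = 2^{j+1} − 6 for some j ≥ 1.
Then x(j+1) = 2x(j) + 6 = 2·(2^{j+1} − 6) + 6 = 2^{j+2} − 12 + 6 = 2^{j+2} − 6.
Hence x(n) = 2^{n+1} − 6 for every n ≥ 1, by induction.

x(n) = 2^{n+1} − 6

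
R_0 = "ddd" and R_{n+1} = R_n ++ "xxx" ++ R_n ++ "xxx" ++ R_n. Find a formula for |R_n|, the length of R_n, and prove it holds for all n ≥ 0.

Claim: |R_n| = 6·3^n − 3.

Base case: |R_0| = 3, and 6·3^0 − 3 = 3.
Assume |R_r| = 6·3^r − 3.
Then |R_{r+1}| = 3|R_r| + 6 = 3(6·3^r − 3) + 6 = 6·3^{r+1} − 9 + 6 = 6·3^{r+1} − 3.
This completes the inductive step, so |R_n| = 6·3^n − 3 for all n ≥ 0.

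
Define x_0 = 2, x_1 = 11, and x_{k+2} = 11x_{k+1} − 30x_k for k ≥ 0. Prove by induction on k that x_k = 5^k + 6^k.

Base cases: x_0 = 2 and 5^0 + 6^0 = 2; x_1 = 11 and 5^1 + 6^1 = 11.
Assume x_j = 5^j + 6^j for all 0 ≤ j ≤ m, where m ≥ 1.
Then x_{m+1} = 11x_m − 30x_{m−1} = 11·(5^m + 6^m) − 30·(5^{m−1} + 6^{m−1}) = (11·5 − 30)5^{m−1} + (11·6 − 30)6^{m−1} = 25·5^{m−1} + 36·6^{m−1} = 5^{m+1} + 6^{m+1}.
Hence x_k = 5^k + 6^k for every k ≥ 0, by strong induction.

x_k = 5^k + 6^k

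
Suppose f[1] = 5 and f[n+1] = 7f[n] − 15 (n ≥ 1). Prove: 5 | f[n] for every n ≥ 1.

Base case: f[1] = 5 = 5·1, so 5 | f[1].
Assume 5 | f[k], so f[k] = 5t for some integer t.
Then f[k+1] = 7f[k] − 15 = 7·(5t) − 15 = 5(7t − 3), so 5 | f[k+1].
This completes the inductive step, so 5 | f[n] for all n ≥ 1.

5 | f[n]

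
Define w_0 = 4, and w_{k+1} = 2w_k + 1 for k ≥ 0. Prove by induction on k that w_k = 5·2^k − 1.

Base case: w_0 = 4, and 5·2^0 − 1 = 5 − 1 = 4.
Assume w_m = 5·2^m − 1 for some m ≥ 0.
Then w_{m+1} = 2w_m + 1 = 2·(5·2^m − 1) + 1 = 10·2^m − 2 + 1 = 5·2^{m+1} − 1.
Hence w_k = 5·2^k − 1 for every k ≥ 0, by induction.

w_k = 5·2^k − 1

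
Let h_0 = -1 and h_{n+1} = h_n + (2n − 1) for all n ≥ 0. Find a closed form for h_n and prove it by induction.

Claim: h_n = n^2 − 2n − 1.

Base case: h_0 = -1, and 0^2 − 2·0 − 1 = -1.
Assume h_j = j^2 − 2j − 1.
Then h_{j+1} = h_j + (2j − 1) = (j^2 − 2j − 1) + (2j − 1) = j^2 − 2,
and (j+1)^2 − 2·(j+1) − 1 = j^2 − 2.
By induction, h_n = n^2 − 2n − 1 for all n ≥ 0.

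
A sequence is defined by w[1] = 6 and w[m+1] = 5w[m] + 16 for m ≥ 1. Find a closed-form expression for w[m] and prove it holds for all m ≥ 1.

Claim: w[m] = 2·5^m − 4.

Base case: w[1] = 6, and 2·5^1 − 4 = 10 − 4 = 6.
Assume w[k] = 2·5^k − 4 for some k ≥ 1.
Then w[k+1] = 5w[k] + 16 = 5·(2·5^k − 4) + 16 = 10·5^k − 20 + 16 = 2·5^{k+1} − 4.
Hence w[m] = 2·5^m − 4 for every m ≥ 1, by induction.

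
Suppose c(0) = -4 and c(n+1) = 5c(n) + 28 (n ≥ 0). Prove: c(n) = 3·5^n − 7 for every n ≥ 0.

Base case: c(0) = -4, and 3·5^0 − 7 = 3 − 7 = -4.
Assume c(r) = 3·5^r − 7 for some r ≥ 0.
Then c(r+1) = 5c(r) + 28 = 5·(3·5^r − 7) + 28 = 15·5^r − 35 + 28 = 3·5^{r+1} − 7.
This completes the inductive step, so c(n) = 3·5^n − 7 for all n ≥ 0.

c(n) = 3·5^n − 7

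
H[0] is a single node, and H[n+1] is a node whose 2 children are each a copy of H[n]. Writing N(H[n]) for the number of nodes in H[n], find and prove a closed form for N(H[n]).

Claim: N(H[n]) = 2^{n+1} − 1.

Base case: N(H[0]) = 1, and 2^{0+1} − 1 = 1.
Assume N(H[j]) = 2^{j+1} − 1.
Then N(H[j+1]) = 1 + 2N(H[j]) = 1 + 2(2^{j+1} − 1) = 2^{j+2} − 2 + 1 = 2^{j+2} − 1.
So the formula holds for j+1, and by induction N(H[n]) = 2^{n+1} − 1 for all n ≥ 0.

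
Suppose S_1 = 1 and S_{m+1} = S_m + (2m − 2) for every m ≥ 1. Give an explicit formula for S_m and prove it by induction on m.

Claim: S_m = m^2 − 3m + 3.

Base case: S_1 = 1, and 1^2 − 3·1 + 3 = 1.
Assume S_j = j^2 − 3j + 3.
Then S_{j+1} = S_j + (2j − 2) = (j^2 − 3j + 3) + (2j − 2) = j^2 − j + 1,
and (j+1)^2 − 3·(j+1) + 3 = j^2 − j + 1.
Hence S_m = m^2 − 3m + 3 for every m ≥ 1, by induction.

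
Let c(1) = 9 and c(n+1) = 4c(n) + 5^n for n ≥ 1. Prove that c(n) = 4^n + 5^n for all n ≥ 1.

Base case: c(1) = 9, and 4^1 + 5^1 = 4 + 5 = 9.
Assume c(m) = 4^m + 5^m for some m ≥ 1.
Then c(m+1) = 4c(m) + 5^m = 4·(4^m + 5^m) + 5^m = 4^{m+1} + 4·5^m + 5^m = 4^{m+1} + 5·5^m = 4^{m+1} + 5^{m+1}.
Hence c(n) = 4^n + 5^n for every n ≥ 1, by induction.

c(n) = 4^n + 5^n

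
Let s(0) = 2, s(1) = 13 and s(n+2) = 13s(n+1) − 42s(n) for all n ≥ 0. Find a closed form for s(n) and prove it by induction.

Claim: s(n) = 6^n + 7^n.

Base cases: s(0) = 2 and 6^0 + 7^0 = 2; s(1) = 13 and 6^1 + 7^1 = 13.
Assume s(j) = 6^j + 7^j for all 0 ≤ j ≤ r, where r ≥ 1.
Then s(r+1) = 13s(r) − 42s(r−1) = 13·(6^r + 7^r) − 42·(6^{r−1} + 7^{r−1}) = (13·6 − 42)6^{r−1} + (13·7 − 42)7^{r−1} = 36·6^{r−1} + 49·7^{r−1} = 6^{r+1} + 7^{r+1}.
This completes the inductive step, so s(n) = 6^n + 7^n for all n ≥ 0.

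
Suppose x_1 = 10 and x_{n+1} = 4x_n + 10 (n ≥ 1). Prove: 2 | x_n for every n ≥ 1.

Base case: x_1 = 10 = 2·5, so 2 | x_1.
Assume 2 | x_j, so x_j = 2t for some integer t.
Then x_{j+1} = 4x_j + 10 = 4·(2t) + 10 = 2(4t + 5), so 2 | x_{j+1}.
This completes the inductive step, so 2 | x_n for all n ≥ 1.

2 | x_n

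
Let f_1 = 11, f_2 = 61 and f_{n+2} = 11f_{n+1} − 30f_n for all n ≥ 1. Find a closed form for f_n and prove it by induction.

Claim: f_n = 6^n + 5^n.

Base cases: f_1 = 11 and 6^1 + 5^1 = 11; f_2 = 61 and 6^2 + 5^2 = 61.
Assume f_j = 6^j + 5^j for all 1 ≤ j ≤ m, where m ≥ 2.
Then f_{m+1} = 11f_m − 30f_{m−1} = 11·(6^m + 5^m) − 30·(6^{m−1} + 5^{m−1}) = (11·6 − 30)6^{m−1} + (11·5 − 30)5^{m−1} = 36·6^{m−1} + 25·5^{m−1} = 6^{m+1} + 5^{m+1}.
This completes the inductive step, so f_n = 6^n + 5^n for all n ≥ 1.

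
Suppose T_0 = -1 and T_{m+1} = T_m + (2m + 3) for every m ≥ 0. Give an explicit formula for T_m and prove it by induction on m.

Claim: T_m = m^2 + 2m − 1.

Base case: T_0 = -1, and 0^2 + 2·0 − 1 = -1.
Assume T_k = k^2 + 2k − 1.
Then T_{k+1} = T_k + (2k + 3) = (k^2 + 2k − 1) + (2k + 3) = k^2 + 4k + 2,
and (k+1)^2 + 2·(k+1) − 1 = k^2 + 4k + 2.
This completes the inductive step, so T_m = m^2 + 2m − 1 for all m ≥ 0.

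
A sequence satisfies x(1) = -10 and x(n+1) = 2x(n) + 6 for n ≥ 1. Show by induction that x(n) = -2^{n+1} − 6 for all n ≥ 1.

Base case: x(1) = -10, and -2^{1+1} − 6 = -4 − 6 = -10.
Assume x(r) = -2^{r+1} − 6 for some r ≥ 1.
Then x(r+1) = 2x(r) + 6 = 2·(-2^{r+1} − 6) + 6 = -2^{r+2} − 12 + 6 = -2^{r+2} − 6.
By induction, x(n) = -2^{n+1} − 6 for all n ≥ 1.

x(n) = -2^{n+1} − 6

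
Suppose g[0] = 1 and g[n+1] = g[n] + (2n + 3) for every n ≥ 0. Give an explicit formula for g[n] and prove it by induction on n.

Claim: g[n] = n^2 + 2n + 1.

Base case: g[0] = 1, and 0^2 + 2·0 + 1 = 1.
Assume g[r] = r^2 + 2r + 1.
Then g[r+1] = g[r] + (2r + 3) = (r^2 + 2r + 1) + (2r + 3) = r^2 + 4r + 4,
and (r+1)^2 + 2·(r+1) + 1 = r^2 + 4r + 4.
Hence g[n] = n^2 + 2n + 1 for every n ≥ 0, by induction.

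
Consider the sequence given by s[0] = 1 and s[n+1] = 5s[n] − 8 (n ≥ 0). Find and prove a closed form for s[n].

Claim: s[n] = -5^n + 2.

Base case: s[0] = 1, and -5^0 + 2 = -1 + 2 = 1.
Assume s[j] = -5^j + 2 for some j ≥ 0.
Then s[j+1] = 5s[j] − 8 = 5·(-5^j + 2) − 8 = -5^{j+1} + 10 − 8 = -5^{j+1} + 2.
This completes the inductive step, so s[n] = -5^n + 2 for all n ≥ 0.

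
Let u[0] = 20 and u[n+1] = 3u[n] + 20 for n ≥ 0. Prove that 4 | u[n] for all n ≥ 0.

Base case: u[0] = 20 = 4·5, so 4 | u[0].
Assume 4 | u[j], so u[j] = 4t for some integer t.
Then u[j+1] = 3u[j] + 20 = 3·(4t) + 20 = 4(3t + 5), so 4 | u[j+1].
By induction, 4 | u[n] for all n ≥ 0.

4 | u[n]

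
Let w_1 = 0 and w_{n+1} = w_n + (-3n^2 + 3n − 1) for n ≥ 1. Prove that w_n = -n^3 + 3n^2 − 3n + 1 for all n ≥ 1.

Base case: w_1 = 0, and -1^3 + 3·1^2 − 3·1 + 1 = 0.
Assume w_k = -k^3 + 3k^2 − 3k + 1.
Then w_{k+1} = w_k + (-3k^2 + 3k − 1) = (-k^3 + 3k^2 − 3k + 1) + (-3k^2 + 3k − 1) = -k^3,
and -(k+1)^3 + 3·(k+1)^2 − 3·(k+1) + 1 = -k^3.
By induction, w_n = -n^3 + 3n^2 − 3n + 1 for all n ≥ 1.

w_n = -n^3 + 3n^2 − 3n + 1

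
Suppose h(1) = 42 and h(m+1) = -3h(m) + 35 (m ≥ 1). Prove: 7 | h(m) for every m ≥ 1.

Base case: h(1) = 42 = 7·6, so 7 | h(1).
Assume 7 | h(j), so h(j) = 7t for some integer t.
Then h(j+1) = -3h(j) + 35 = -3·(7t) + 35 = 7(-3t + 5), so 7 | h(j+1).
Hence 7 | h(m) for every m ≥ 1, by induction.

7 | h(m)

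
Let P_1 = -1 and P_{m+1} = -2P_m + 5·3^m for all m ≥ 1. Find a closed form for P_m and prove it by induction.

Claim: P_m = 2·(-2)^m + 3^m.

Base case: P_1 = -1, and 2·(-2)^1 + 3^1 = -4 + 3 = -1.
Assume P_j = 2·(-2)^j + 3^j for some j ≥ 1.
Then P_{j+1} = -2P_j + 5·3^j = -2·(2·(-2)^j + 3^j) + 5·3^j = 2·(-2)^{j+1} − 2·3^j + 5·3^j = 2·(-2)^{j+1} + 3·3^j = 2·(-2)^{j+1} + 3^{j+1}.
By induction, P_m = 2·(-2)^m + 3^m for all m ≥ 1.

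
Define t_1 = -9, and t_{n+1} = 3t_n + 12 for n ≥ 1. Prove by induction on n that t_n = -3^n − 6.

Base case: t_1 = -9, and -3^1 − 6 = -3 − 6 = -9.
Assume t_k = -3^k − 6 for some k ≥ 1.
Then t_{k+1} = 3t_k + 12 = 3·(-3^k − 6) + 12 = -3^{k+1} − 18 + 12 = -3^{k+1} − 6.
So the formula holds for k+1, and by induction t_n = -3^n − 6 for all n ≥ 1.

t_n = -3^n − 6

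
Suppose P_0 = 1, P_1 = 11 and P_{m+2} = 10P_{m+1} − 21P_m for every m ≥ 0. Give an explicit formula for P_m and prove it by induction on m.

Claim: P_m = 2·7^m − 3^m.

Base cases: P_0 = 1 and 2·7^0 − 3^0 = 1; P_1 = 11 and 2·7^1 − 3^1 = 11.
Assume P_j = 2·7^j − 3^j for all 0 ≤ j ≤ r, where r ≥ 1.
Then P_{r+1} = 10P_r − 21P_{r−1} = 10·(2·7^r − 3^r) − 21·(2·7^{r−1} − 3^{r−1}) = 2·(10·7 − 21)7^{r−1} − (10·3 − 21)3^{r−1} = 98·7^{r−1} − 9·3^{r−1} = 2·7^{r+1} − 3^{r+1}.
So the formula holds for r+1, and by strong induction P_m = 2·7^m − 3^m for all m ≥ 0.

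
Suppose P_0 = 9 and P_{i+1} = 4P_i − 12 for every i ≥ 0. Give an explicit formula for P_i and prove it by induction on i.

Claim: P_i = 5·4^i + 4.

Base case: P_0 = 9, and 5·4^0 + 4 = 5 + 4 = 9.
Assume P_r = 5·4^r + 4 for some r ≥ 0.
Then P_{r+1} = 4P_r − 12 = 4·(5·4^r + 4) − 12 = 20·4^r + 16 − 12 = 5·4^{r+1} + 4.
So the formula holds for r+1, and by induction P_i = 5·4^i + 4 for all i ≥ 0.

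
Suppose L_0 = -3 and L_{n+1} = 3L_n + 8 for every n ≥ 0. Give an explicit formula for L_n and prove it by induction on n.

Claim: L_n = 3^n − 4.

Base case: L_0 = -3, and 3^0 − 4 = 1 − 4 = -3.
Assume L_r = 3^r − 4 for some r ≥ 0.
Then L_{r+1} = 3L_r + 8 = 3·(3^r − 4) + 8 = 3^{r+1} − 12 + 8 = 3^{r+1} − 4.
By induction, L_n = 3^n − 4 for all n ≥ 0.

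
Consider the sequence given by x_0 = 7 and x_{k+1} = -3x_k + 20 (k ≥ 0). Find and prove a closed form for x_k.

Claim: x_k = 2·(-3)^k + 5.

Base case: x_0 = 7, and 2·(-3)^0 + 5 = 2 + 5 = 7.
Assume x_m = 2·(-3)^m + 5 for some m ≥ 0.
Then x_{m+1} = -3x_m + 20 = -3·(2·(-3)^m + 5) + 20 = -6·(-3)^m − 15 + 20 = 2·(-3)^{m+1} + 5.
By induction, x_k = 2·(-3)^k + 5 for all k ≥ 0.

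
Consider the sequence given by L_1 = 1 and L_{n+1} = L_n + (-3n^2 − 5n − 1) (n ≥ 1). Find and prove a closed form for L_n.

Claim: L_n = -n^3 − n^2 + n + 2.

Base case: L_1 = 1, and -1^3 − 1^2 + 1 + 2 = 1.
Assume L_m = -m^3 − m^2 + m + 2.
Then L_{m+1} = L_m + (-3m^2 − 5m − 1) = (-m^3 − m^2 + m + 2) + (-3m^2 − 5m − 1) = -m^3 − 4m^2 − 4m + 1,
and -(m+1)^3 − (m+1)^2 + (m+1) + 2 = -m^3 − 4m^2 − 4m + 1.
This completes the inductive step, so L_n = -n^3 − n^2 + n + 2 for all n ≥ 1.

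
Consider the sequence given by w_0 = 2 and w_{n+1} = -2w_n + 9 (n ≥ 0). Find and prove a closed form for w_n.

Claim: w_n = -(-2)^n + 3.

Base case: w_0 = 2, and -(-2)^0 + 3 = -1 + 3 = 2.
Assume w_m = -(-2)^m + 3 for some m ≥ 0.
Then w_{m+1} = -2w_m + 9 = -2·(-(-2)^m + 3) + 9 = 2·(-2)^m − 6 + 9 = -(-2)^{m+1} + 3.
Hence w_n = -(-2)^n + 3 for every n ≥ 0, by induction.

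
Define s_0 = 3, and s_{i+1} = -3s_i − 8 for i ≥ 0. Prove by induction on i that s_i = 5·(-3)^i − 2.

Base case: s_0 = 3, and 5·(-3)^0 − 2 = 5 − 2 = 3.
Assume s_r = 5·(-3)^r − 2 for some r ≥ 0.
Then s_{r+1} = -3s_r − 8 = -3·(5·(-3)^r − 2) − 8 = -15·(-3)^r + 6 − 8 = 5·(-3)^{r+1} − 2.
This completes the inductive step, so s_i = 5·(-3)^i − 2 for all i ≥ 0.

s_i = 5·(-3)^i − 2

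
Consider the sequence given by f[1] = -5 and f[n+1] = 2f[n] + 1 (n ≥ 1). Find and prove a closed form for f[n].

Claim: f[n] = -2^{n+1} − 1.

Base case: f[1] = -5, and -2^{1+1} − 1 = -4 − 1 = -5.
Assume f[m] = -2^{m+1} − 1 for some m ≥ 1.
Then f[m+1] = 2f[m] + 1 = 2·(-2^{m+1} − 1) + 1 = -2^{m+2} − 2 + 1 = -2^{m+2} − 1.
By induction, f[n] = -2^{n+1} − 1 for all n ≥ 1.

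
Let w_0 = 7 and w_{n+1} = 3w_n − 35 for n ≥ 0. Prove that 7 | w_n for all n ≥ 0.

Base case: w_0 = 7 = 7·1, so 7 | w_0.
Assume 7 | w_j, so w_j = 7t for some integer t.
Then w_{j+1} = 3w_j − 35 = 3·(7t) − 35 = 7(3t − 5), so 7 | w_{j+1}.
So the property holds for j+1, and by induction 7 | w_n for all n ≥ 0.

7 | w_n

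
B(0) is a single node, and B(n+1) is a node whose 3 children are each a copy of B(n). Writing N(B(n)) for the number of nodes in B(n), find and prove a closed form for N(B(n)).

Claim: N(B(n)) = (3^{n+1} − 1)/2.

Base case: N(B(0)) = 1, and (3^{0+1} − 1)/2 = 1.
Assume N(B(j)) = (3^{j+1} − 1)/2.
Then N(B(j+1)) = 1 + 3N(B(j)) = 1 + 3·(3^{j+1} − 1)/2 = 1 + (3^{j+2} − 3)/2 = (2 + 3^{j+2} − 3)/2 = (3^{j+2} − 1)/2.
Hence N(B(n)) = (3^{n+1} − 1)/2 for every n ≥ 0, by induction.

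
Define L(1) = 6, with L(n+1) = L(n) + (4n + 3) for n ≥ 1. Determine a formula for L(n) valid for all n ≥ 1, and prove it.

Claim: L(n) = 2n^2 + n + 3.

Base case: L(1) = 6, and 2·1^2 + 1 + 3 = 6.
Assume L(j) = 2j^2 + j + 3.
Then L(j+1) = L(j) + (4j + 3) = (2j^2 + j + 3) + (4j + 3) = 2j^2 + 5j + 6,
and 2·(j+1)^2 + (j+1) + 3 = 2j^2 + 5j + 6.
By induction, L(n) = 2n^2 + n + 3 for all n ≥ 1.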